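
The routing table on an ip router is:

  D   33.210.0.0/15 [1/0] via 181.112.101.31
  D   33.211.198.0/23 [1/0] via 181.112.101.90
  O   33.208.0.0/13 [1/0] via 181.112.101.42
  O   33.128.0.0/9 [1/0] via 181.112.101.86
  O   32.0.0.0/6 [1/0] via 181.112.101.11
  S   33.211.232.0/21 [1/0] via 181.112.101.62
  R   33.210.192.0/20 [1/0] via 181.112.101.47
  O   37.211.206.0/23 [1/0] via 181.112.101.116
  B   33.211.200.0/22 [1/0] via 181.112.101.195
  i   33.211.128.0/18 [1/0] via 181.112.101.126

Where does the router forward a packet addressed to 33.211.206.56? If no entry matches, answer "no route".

181.112.101.31

Routes whose prefix contains 33.211.206.56:
  32.0.0.0/6 (32.0.0.0 - 35.255.255.255) -> 181.112.101.11
  33.128.0.0/9 (33.128.0.0 - 33.255.255.255) -> 181.112.101.86
  33.208.0.0/13 (33.208.0.0 - 33.215.255.255) -> 181.112.101.42
  33.210.0.0/15 (33.210.0.0 - 33.211.255.255) -> 181.112.101.31
More-specific entries that do NOT match:
  33.211.198.0/23 (33.211.198.0 - 33.211.199.255) does not contain 33.211.206.56
  37.211.206.0/23 (37.211.206.0 - 37.211.207.255) does not contain 33.211.206.56
  33.211.200.0/22 (33.211.200.0 - 33.211.203.255) does not contain 33.211.206.56
  33.211.232.0/21 (33.211.232.0 - 33.211.239.255) does not contain 33.211.206.56
  33.210.192.0/20 (33.210.192.0 - 33.210.207.255) does not contain 33.211.206.56
  33.211.128.0/18 (33.211.128.0 - 33.211.191.255) does not contain 33.211.206.56
Longest matching prefix is /15 -> next hop 181.112.101.31.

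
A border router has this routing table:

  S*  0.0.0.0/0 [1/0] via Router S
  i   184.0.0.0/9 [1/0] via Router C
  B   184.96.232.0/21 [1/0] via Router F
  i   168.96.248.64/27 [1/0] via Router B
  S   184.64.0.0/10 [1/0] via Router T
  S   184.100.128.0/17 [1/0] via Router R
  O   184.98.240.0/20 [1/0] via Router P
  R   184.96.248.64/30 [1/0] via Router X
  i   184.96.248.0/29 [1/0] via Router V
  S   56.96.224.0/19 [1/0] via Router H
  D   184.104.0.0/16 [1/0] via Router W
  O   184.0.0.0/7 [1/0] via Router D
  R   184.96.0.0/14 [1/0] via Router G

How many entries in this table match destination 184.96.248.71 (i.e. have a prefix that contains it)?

Prefixes containing 184.96.248.71:
  0.0.0.0/0 (default, matches everything)
  184.0.0.0/7 (184.0.0.0 - 185.255.255.255)
  184.0.0.0/9 (184.0.0.0 - 184.127.255.255)
  184.64.0.0/10 (184.64.0.0 - 184.127.255.255)
  184.96.0.0/14 (184.96.0.0 - 184.99.255.255)
Total matching entries: 5.

5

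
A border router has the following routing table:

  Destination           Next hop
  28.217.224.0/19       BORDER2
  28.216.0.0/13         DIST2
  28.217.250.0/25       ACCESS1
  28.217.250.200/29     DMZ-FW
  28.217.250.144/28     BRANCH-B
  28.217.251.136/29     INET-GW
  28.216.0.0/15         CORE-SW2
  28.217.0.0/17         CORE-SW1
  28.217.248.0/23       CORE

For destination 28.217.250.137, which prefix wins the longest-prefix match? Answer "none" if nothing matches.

28.217.224.0/19

Entries matching 28.217.250.137:
  28.216.0.0/13 (28.216.0.0 - 28.223.255.255)
  28.216.0.0/15 (28.216.0.0 - 28.217.255.255)
  28.217.224.0/19 (28.217.224.0 - 28.217.255.255)
Most specific is 28.217.224.0/19.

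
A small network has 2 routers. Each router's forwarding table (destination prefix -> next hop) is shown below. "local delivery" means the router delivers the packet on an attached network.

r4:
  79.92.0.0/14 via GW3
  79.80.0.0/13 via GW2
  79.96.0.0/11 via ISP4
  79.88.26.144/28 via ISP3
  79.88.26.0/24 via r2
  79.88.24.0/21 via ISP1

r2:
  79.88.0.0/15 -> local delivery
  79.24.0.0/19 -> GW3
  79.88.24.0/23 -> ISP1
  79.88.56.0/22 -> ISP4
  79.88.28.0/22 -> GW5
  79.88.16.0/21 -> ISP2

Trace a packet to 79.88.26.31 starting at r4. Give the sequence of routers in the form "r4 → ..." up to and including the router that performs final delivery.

r4 → r2

At r4: longest match for 79.88.26.31 is 79.88.26.0/24 -> r2
At r2: longest match for 79.88.26.31 is 79.88.0.0/15 -> local delivery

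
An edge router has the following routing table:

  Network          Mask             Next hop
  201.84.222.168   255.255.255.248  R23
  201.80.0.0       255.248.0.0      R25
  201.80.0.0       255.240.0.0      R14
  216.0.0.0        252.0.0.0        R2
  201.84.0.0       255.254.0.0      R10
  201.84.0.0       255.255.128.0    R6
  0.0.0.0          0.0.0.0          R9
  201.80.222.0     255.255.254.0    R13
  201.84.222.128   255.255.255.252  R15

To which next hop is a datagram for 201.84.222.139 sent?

R10

Routes whose prefix contains 201.84.222.139:
  0.0.0.0/0 (default, matches everything) -> R9
  201.80.0.0/12 (201.80.0.0 - 201.95.255.255) -> R14
  201.80.0.0/13 (201.80.0.0 - 201.87.255.255) -> R25
  201.84.0.0/15 (201.84.0.0 - 201.85.255.255) -> R10
More-specific entries that do NOT match:
  201.84.222.128/30 (201.84.222.128 - 201.84.222.131) does not contain 201.84.222.139
  201.84.222.168/29 (201.84.222.168 - 201.84.222.175) does not contain 201.84.222.139
  201.80.222.0/23 (201.80.222.0 - 201.80.223.255) does not contain 201.84.222.139
  201.84.0.0/17 (201.84.0.0 - 201.84.127.255) does not contain 201.84.222.139
Longest matching prefix is /15 -> next hop R10.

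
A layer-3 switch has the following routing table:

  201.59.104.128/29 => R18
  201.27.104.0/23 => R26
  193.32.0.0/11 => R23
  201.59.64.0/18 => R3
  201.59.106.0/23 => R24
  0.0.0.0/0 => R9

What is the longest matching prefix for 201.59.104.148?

Entries matching 201.59.104.148:
  0.0.0.0/0 (default, matches everything)
  201.59.64.0/18 (201.59.64.0 - 201.59.127.255)
Most specific is 201.59.64.0/18.

201.59.64.0/18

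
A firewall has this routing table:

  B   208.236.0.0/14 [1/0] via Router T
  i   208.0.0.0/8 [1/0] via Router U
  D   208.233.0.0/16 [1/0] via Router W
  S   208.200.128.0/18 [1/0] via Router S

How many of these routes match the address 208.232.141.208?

1

Prefixes containing 208.232.141.208:
  208.0.0.0/8 (208.0.0.0 - 208.255.255.255)
Total matching entries: 1.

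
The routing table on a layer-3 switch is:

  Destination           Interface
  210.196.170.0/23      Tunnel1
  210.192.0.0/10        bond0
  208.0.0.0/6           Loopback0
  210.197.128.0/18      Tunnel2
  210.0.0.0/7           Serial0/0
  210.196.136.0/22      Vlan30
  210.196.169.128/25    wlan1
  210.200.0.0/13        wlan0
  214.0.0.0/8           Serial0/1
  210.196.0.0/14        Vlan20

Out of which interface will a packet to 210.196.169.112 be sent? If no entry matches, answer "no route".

Routes whose prefix contains 210.196.169.112:
  208.0.0.0/6 (208.0.0.0 - 211.255.255.255) -> Loopback0
  210.0.0.0/7 (210.0.0.0 - 211.255.255.255) -> Serial0/0
  210.192.0.0/10 (210.192.0.0 - 210.255.255.255) -> bond0
  210.196.0.0/14 (210.196.0.0 - 210.199.255.255) -> Vlan20
More-specific entries that do NOT match:
  210.196.169.128/25 (210.196.169.128 - 210.196.169.255) does not contain 210.196.169.112
  210.196.170.0/23 (210.196.170.0 - 210.196.171.255) does not contain 210.196.169.112
  210.196.136.0/22 (210.196.136.0 - 210.196.139.255) does not contain 210.196.169.112
  210.197.128.0/18 (210.197.128.0 - 210.197.191.255) does not contain 210.196.169.112
Longest matching prefix is /14 -> interface Vlan20.

Vlan20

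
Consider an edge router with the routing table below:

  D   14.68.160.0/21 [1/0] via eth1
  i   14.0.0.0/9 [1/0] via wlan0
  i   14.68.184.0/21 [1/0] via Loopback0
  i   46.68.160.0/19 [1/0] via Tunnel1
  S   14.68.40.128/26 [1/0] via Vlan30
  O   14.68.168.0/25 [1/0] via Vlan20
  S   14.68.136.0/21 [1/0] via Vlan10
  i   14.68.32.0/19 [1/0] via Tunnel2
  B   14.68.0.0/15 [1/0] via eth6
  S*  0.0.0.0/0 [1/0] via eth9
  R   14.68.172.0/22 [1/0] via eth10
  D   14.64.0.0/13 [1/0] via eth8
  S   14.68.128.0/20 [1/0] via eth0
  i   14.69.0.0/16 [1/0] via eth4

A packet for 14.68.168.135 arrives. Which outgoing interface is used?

Routes whose prefix contains 14.68.168.135:
  0.0.0.0/0 (default, matches everything) -> eth9
  14.0.0.0/9 (14.0.0.0 - 14.127.255.255) -> wlan0
  14.64.0.0/13 (14.64.0.0 - 14.71.255.255) -> eth8
  14.68.0.0/15 (14.68.0.0 - 14.69.255.255) -> eth6
More-specific entries that do NOT match:
  14.68.40.128/26 (14.68.40.128 - 14.68.40.191) does not contain 14.68.168.135
  14.68.168.0/25 (14.68.168.0 - 14.68.168.127) does not contain 14.68.168.135
  14.68.172.0/22 (14.68.172.0 - 14.68.175.255) does not contain 14.68.168.135
  14.68.160.0/21 (14.68.160.0 - 14.68.167.255) does not contain 14.68.168.135
  14.68.184.0/21 (14.68.184.0 - 14.68.191.255) does not contain 14.68.168.135
  14.68.136.0/21 (14.68.136.0 - 14.68.143.255) does not contain 14.68.168.135
  14.68.128.0/20 (14.68.128.0 - 14.68.143.255) does not contain 14.68.168.135
  46.68.160.0/19 (46.68.160.0 - 46.68.191.255) does not contain 14.68.168.135
  14.68.32.0/19 (14.68.32.0 - 14.68.63.255) does not contain 14.68.168.135
  14.69.0.0/16 (14.69.0.0 - 14.69.255.255) does not contain 14.68.168.135
Longest matching prefix is /15 -> interface eth6.

eth6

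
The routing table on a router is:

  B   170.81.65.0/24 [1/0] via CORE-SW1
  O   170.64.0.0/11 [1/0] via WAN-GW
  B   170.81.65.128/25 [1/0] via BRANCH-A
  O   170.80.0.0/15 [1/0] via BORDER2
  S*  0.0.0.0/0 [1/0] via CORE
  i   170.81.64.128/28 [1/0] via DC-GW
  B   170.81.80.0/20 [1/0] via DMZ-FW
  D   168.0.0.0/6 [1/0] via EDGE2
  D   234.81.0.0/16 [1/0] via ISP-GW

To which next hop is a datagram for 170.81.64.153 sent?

BORDER2

Routes whose prefix contains 170.81.64.153:
  0.0.0.0/0 (default, matches everything) -> CORE
  168.0.0.0/6 (168.0.0.0 - 171.255.255.255) -> EDGE2
  170.64.0.0/11 (170.64.0.0 - 170.95.255.255) -> WAN-GW
  170.80.0.0/15 (170.80.0.0 - 170.81.255.255) -> BORDER2
More-specific entries that do NOT match:
  170.81.64.128/28 (170.81.64.128 - 170.81.64.143) does not contain 170.81.64.153
  170.81.65.128/25 (170.81.65.128 - 170.81.65.255) does not contain 170.81.64.153
  170.81.65.0/24 (170.81.65.0 - 170.81.65.255) does not contain 170.81.64.153
  170.81.80.0/20 (170.81.80.0 - 170.81.95.255) does not contain 170.81.64.153
  234.81.0.0/16 (234.81.0.0 - 234.81.255.255) does not contain 170.81.64.153
Longest matching prefix is /15 -> next hop BORDER2.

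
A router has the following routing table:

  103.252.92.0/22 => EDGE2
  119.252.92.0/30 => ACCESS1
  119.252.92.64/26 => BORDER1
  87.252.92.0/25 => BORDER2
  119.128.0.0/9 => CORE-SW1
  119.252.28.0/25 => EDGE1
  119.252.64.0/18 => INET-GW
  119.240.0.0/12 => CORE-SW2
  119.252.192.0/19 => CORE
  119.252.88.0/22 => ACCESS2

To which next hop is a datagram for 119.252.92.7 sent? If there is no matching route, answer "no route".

Routes whose prefix contains 119.252.92.7:
  119.128.0.0/9 (119.128.0.0 - 119.255.255.255) -> CORE-SW1
  119.240.0.0/12 (119.240.0.0 - 119.255.255.255) -> CORE-SW2
  119.252.64.0/18 (119.252.64.0 - 119.252.127.255) -> INET-GW
More-specific entries that do NOT match:
  119.252.92.0/30 (119.252.92.0 - 119.252.92.3) does not contain 119.252.92.7
  119.252.92.64/26 (119.252.92.64 - 119.252.92.127) does not contain 119.252.92.7
  87.252.92.0/25 (87.252.92.0 - 87.252.92.127) does not contain 119.252.92.7
  119.252.28.0/25 (119.252.28.0 - 119.252.28.127) does not contain 119.252.92.7
  103.252.92.0/22 (103.252.92.0 - 103.252.95.255) does not contain 119.252.92.7
  119.252.88.0/22 (119.252.88.0 - 119.252.91.255) does not contain 119.252.92.7
  119.252.192.0/19 (119.252.192.0 - 119.252.223.255) does not contain 119.252.92.7
Longest matching prefix is /18 -> next hop INET-GW.

INET-GW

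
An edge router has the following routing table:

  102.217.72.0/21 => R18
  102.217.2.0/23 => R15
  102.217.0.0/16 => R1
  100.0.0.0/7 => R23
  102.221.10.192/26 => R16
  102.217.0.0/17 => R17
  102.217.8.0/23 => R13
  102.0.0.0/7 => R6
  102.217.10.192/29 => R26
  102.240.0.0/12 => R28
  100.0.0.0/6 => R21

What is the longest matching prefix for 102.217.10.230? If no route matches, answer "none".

Entries matching 102.217.10.230:
  100.0.0.0/6 (100.0.0.0 - 103.255.255.255)
  102.0.0.0/7 (102.0.0.0 - 103.255.255.255)
  102.217.0.0/16 (102.217.0.0 - 102.217.255.255)
  102.217.0.0/17 (102.217.0.0 - 102.217.127.255)
Most specific is 102.217.0.0/17.

102.217.0.0/17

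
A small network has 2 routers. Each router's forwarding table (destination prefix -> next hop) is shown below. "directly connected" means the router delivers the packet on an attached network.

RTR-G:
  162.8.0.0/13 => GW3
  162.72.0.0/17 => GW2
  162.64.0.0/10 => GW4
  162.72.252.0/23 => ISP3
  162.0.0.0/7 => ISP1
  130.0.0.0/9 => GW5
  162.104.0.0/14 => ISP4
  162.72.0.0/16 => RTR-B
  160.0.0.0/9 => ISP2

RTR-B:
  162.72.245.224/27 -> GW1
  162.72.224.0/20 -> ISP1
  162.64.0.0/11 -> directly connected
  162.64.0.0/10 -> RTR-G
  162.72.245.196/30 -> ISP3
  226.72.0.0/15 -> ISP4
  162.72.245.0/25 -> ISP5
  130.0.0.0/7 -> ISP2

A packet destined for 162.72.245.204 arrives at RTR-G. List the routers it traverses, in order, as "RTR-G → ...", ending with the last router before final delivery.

RTR-G → RTR-B

At RTR-G: longest match for 162.72.245.204 is 162.72.0.0/16 -> RTR-B
At RTR-B: longest match for 162.72.245.204 is 162.64.0.0/11 -> directly connected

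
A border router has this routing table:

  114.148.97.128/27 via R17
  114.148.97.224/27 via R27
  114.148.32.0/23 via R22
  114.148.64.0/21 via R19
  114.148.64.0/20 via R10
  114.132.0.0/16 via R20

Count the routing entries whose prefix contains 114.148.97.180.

No listed prefix contains 114.148.97.180.
Total matching entries: 0.

0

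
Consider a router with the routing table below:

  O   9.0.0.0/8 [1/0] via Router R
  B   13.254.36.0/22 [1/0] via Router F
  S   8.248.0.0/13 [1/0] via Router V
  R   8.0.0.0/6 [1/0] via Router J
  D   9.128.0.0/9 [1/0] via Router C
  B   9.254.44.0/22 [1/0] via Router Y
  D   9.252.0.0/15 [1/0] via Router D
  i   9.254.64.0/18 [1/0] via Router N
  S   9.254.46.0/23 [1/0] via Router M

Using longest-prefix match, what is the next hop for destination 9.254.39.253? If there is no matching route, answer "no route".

Router C

Routes whose prefix contains 9.254.39.253:
  8.0.0.0/6 (8.0.0.0 - 11.255.255.255) -> Router J
  9.0.0.0/8 (9.0.0.0 - 9.255.255.255) -> Router R
  9.128.0.0/9 (9.128.0.0 - 9.255.255.255) -> Router C
More-specific entries that do NOT match:
  9.254.46.0/23 (9.254.46.0 - 9.254.47.255) does not contain 9.254.39.253
  13.254.36.0/22 (13.254.36.0 - 13.254.39.255) does not contain 9.254.39.253
  9.254.44.0/22 (9.254.44.0 - 9.254.47.255) does not contain 9.254.39.253
  9.254.64.0/18 (9.254.64.0 - 9.254.127.255) does not contain 9.254.39.253
  9.252.0.0/15 (9.252.0.0 - 9.253.255.255) does not contain 9.254.39.253
  8.248.0.0/13 (8.248.0.0 - 8.255.255.255) does not contain 9.254.39.253
Longest matching prefix is /9 -> next hop Router C.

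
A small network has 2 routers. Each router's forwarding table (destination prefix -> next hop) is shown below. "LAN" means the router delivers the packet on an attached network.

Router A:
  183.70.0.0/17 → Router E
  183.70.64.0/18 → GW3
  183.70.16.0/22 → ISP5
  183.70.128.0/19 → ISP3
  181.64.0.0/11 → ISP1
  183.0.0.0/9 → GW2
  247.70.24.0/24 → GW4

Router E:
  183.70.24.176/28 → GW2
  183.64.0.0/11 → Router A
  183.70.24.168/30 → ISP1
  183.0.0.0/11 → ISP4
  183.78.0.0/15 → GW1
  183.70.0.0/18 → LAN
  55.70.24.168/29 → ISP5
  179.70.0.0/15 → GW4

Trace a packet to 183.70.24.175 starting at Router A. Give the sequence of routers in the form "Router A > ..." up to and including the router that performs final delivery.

At Router A: longest match for 183.70.24.175 is 183.70.0.0/17 -> Router E
At Router E: longest match for 183.70.24.175 is 183.70.0.0/18 -> LAN

Router A > Router E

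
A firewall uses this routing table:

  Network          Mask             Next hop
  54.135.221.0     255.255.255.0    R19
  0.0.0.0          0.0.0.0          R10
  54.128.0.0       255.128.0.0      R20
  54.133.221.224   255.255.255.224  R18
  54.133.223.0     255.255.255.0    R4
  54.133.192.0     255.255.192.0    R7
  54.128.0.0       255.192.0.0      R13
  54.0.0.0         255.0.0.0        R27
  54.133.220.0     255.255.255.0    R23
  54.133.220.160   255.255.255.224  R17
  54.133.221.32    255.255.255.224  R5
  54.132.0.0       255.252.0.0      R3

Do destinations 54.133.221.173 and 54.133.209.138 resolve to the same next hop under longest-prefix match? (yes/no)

54.133.221.173: longest match 54.133.192.0/18 -> R7
54.133.209.138: longest match 54.133.192.0/18 -> R7

yes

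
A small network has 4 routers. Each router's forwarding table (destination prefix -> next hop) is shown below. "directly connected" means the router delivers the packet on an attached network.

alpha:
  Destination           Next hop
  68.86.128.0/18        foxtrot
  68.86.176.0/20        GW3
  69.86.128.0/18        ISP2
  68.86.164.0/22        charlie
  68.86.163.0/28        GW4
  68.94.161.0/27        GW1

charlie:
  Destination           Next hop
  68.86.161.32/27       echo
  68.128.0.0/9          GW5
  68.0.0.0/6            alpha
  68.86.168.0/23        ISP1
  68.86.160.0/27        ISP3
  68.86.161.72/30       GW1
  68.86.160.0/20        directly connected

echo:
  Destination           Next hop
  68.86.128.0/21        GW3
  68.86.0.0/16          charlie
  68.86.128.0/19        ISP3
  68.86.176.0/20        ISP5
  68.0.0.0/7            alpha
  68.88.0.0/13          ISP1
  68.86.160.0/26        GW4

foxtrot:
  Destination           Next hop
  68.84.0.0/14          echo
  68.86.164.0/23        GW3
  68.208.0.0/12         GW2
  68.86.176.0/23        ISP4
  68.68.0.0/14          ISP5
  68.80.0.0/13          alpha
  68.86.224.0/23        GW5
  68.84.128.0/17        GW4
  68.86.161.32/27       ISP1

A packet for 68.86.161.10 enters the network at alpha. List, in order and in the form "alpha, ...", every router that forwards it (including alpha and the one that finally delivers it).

At alpha: longest match for 68.86.161.10 is 68.86.128.0/18 -> foxtrot
At foxtrot: longest match for 68.86.161.10 is 68.84.0.0/14 -> echo
At echo: longest match for 68.86.161.10 is 68.86.0.0/16 -> charlie
At charlie: longest match for 68.86.161.10 is 68.86.160.0/20 -> directly connected

alpha, foxtrot, echo, charlie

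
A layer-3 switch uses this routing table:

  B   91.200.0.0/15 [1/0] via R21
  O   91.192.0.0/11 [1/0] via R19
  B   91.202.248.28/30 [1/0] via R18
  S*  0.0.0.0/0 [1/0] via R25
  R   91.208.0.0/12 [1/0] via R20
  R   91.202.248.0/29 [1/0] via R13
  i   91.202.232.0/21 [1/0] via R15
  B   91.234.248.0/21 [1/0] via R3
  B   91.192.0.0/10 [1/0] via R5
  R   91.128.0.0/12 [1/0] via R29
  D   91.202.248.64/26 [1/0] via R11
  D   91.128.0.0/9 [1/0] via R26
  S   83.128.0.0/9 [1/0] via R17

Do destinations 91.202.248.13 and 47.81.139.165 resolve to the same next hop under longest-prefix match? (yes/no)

91.202.248.13: longest match 91.192.0.0/11 -> R19
47.81.139.165: longest match 0.0.0.0/0 -> R25

no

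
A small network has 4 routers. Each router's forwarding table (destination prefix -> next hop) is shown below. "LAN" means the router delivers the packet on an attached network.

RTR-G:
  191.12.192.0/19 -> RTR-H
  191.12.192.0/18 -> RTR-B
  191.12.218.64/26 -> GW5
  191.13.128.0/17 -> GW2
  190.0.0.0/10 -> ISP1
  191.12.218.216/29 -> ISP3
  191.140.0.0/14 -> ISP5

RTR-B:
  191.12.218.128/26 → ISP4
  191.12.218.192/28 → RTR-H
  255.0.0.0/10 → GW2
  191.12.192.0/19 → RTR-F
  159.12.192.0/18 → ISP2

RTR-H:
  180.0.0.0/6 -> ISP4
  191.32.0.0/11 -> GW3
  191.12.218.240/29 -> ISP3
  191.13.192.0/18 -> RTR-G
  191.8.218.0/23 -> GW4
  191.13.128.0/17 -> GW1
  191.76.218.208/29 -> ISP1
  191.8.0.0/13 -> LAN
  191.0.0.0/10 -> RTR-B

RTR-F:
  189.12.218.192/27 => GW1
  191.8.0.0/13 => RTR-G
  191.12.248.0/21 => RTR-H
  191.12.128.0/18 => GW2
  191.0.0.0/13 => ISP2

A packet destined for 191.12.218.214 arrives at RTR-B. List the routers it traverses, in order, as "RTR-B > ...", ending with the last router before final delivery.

At RTR-B: longest match for 191.12.218.214 is 191.12.192.0/19 -> RTR-F
At RTR-F: longest match for 191.12.218.214 is 191.8.0.0/13 -> RTR-G
At RTR-G: longest match for 191.12.218.214 is 191.12.192.0/19 -> RTR-H
At RTR-H: longest match for 191.12.218.214 is 191.8.0.0/13 -> LAN

RTR-B > RTR-F > RTR-G > RTR-H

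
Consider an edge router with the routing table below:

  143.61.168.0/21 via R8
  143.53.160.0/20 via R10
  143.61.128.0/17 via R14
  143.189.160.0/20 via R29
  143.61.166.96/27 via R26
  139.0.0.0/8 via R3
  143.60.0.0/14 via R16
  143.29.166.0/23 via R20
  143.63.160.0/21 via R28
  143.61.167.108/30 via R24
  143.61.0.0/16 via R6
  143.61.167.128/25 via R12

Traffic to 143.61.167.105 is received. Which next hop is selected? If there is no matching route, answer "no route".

R14

Routes whose prefix contains 143.61.167.105:
  143.60.0.0/14 (143.60.0.0 - 143.63.255.255) -> R16
  143.61.0.0/16 (143.61.0.0 - 143.61.255.255) -> R6
  143.61.128.0/17 (143.61.128.0 - 143.61.255.255) -> R14
More-specific entries that do NOT match:
  143.61.167.108/30 (143.61.167.108 - 143.61.167.111) does not contain 143.61.167.105
  143.61.166.96/27 (143.61.166.96 - 143.61.166.127) does not contain 143.61.167.105
  143.61.167.128/25 (143.61.167.128 - 143.61.167.255) does not contain 143.61.167.105
  143.29.166.0/23 (143.29.166.0 - 143.29.167.255) does not contain 143.61.167.105
  143.61.168.0/21 (143.61.168.0 - 143.61.175.255) does not contain 143.61.167.105
  143.63.160.0/21 (143.63.160.0 - 143.63.167.255) does not contain 143.61.167.105
  143.53.160.0/20 (143.53.160.0 - 143.53.175.255) does not contain 143.61.167.105
  143.189.160.0/20 (143.189.160.0 - 143.189.175.255) does not contain 143.61.167.105
Longest matching prefix is /17 -> next hop R14.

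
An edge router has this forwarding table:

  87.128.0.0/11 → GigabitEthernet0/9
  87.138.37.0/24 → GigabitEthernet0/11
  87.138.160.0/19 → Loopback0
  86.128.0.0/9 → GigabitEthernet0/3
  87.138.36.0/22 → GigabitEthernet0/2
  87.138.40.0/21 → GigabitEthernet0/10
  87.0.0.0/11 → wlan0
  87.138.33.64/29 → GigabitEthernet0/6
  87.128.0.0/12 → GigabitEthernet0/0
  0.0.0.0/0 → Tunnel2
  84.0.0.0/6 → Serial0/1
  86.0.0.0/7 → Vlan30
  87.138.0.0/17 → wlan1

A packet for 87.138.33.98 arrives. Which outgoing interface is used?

wlan1

Routes whose prefix contains 87.138.33.98:
  0.0.0.0/0 (default, matches everything) -> Tunnel2
  84.0.0.0/6 (84.0.0.0 - 87.255.255.255) -> Serial0/1
  86.0.0.0/7 (86.0.0.0 - 87.255.255.255) -> Vlan30
  87.128.0.0/11 (87.128.0.0 - 87.159.255.255) -> GigabitEthernet0/9
  87.128.0.0/12 (87.128.0.0 - 87.143.255.255) -> GigabitEthernet0/0
  87.138.0.0/17 (87.138.0.0 - 87.138.127.255) -> wlan1
More-specific entries that do NOT match:
  87.138.33.64/29 (87.138.33.64 - 87.138.33.71) does not contain 87.138.33.98
  87.138.37.0/24 (87.138.37.0 - 87.138.37.255) does not contain 87.138.33.98
  87.138.36.0/22 (87.138.36.0 - 87.138.39.255) does not contain 87.138.33.98
  87.138.40.0/21 (87.138.40.0 - 87.138.47.255) does not contain 87.138.33.98
  87.138.160.0/19 (87.138.160.0 - 87.138.191.255) does not contain 87.138.33.98
Longest matching prefix is /17 -> interface wlan1.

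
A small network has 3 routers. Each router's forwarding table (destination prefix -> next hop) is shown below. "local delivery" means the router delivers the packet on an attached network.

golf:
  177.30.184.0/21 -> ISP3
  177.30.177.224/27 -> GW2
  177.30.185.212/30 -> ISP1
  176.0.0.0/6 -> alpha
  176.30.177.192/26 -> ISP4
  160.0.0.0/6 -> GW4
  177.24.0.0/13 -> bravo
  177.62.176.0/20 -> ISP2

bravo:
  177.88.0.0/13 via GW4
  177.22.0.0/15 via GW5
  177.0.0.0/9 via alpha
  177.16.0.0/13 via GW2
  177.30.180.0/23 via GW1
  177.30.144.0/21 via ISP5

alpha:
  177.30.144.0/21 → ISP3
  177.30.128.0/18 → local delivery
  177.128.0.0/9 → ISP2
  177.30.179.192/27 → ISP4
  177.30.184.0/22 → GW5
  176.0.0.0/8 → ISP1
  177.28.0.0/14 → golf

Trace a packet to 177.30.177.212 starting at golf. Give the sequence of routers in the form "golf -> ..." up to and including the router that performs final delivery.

golf -> bravo -> alpha

At golf: longest match for 177.30.177.212 is 177.24.0.0/13 -> bravo
At bravo: longest match for 177.30.177.212 is 177.0.0.0/9 -> alpha
At alpha: longest match for 177.30.177.212 is 177.30.128.0/18 -> local delivery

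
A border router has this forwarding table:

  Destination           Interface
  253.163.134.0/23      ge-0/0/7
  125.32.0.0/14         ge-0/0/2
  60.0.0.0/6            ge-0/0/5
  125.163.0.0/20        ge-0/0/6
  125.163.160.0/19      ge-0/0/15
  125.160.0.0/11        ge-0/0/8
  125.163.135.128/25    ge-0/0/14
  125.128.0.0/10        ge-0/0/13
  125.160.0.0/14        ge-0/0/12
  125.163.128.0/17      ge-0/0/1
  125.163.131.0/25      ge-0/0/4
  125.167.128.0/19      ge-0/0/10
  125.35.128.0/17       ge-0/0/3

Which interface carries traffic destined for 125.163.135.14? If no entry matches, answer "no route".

ge-0/0/1

Routes whose prefix contains 125.163.135.14:
  125.128.0.0/10 (125.128.0.0 - 125.191.255.255) -> ge-0/0/13
  125.160.0.0/11 (125.160.0.0 - 125.191.255.255) -> ge-0/0/8
  125.160.0.0/14 (125.160.0.0 - 125.163.255.255) -> ge-0/0/12
  125.163.128.0/17 (125.163.128.0 - 125.163.255.255) -> ge-0/0/1
More-specific entries that do NOT match:
  125.163.135.128/25 (125.163.135.128 - 125.163.135.255) does not contain 125.163.135.14
  125.163.131.0/25 (125.163.131.0 - 125.163.131.127) does not contain 125.163.135.14
  253.163.134.0/23 (253.163.134.0 - 253.163.135.255) does not contain 125.163.135.14
  125.163.0.0/20 (125.163.0.0 - 125.163.15.255) does not contain 125.163.135.14
  125.163.160.0/19 (125.163.160.0 - 125.163.191.255) does not contain 125.163.135.14
  125.167.128.0/19 (125.167.128.0 - 125.167.159.255) does not contain 125.163.135.14
Longest matching prefix is /17 -> interface ge-0/0/1.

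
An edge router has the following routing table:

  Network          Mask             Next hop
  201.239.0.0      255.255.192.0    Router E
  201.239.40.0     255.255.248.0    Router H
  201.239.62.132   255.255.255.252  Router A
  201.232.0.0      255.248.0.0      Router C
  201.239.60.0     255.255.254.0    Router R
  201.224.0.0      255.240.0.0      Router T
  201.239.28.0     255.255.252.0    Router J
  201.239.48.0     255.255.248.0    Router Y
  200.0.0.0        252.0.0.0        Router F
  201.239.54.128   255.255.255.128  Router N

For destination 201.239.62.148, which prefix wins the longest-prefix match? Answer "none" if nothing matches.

201.239.0.0/18

Entries matching 201.239.62.148:
  200.0.0.0/6 (200.0.0.0 - 203.255.255.255)
  201.224.0.0/12 (201.224.0.0 - 201.239.255.255)
  201.232.0.0/13 (201.232.0.0 - 201.239.255.255)
  201.239.0.0/18 (201.239.0.0 - 201.239.63.255)
Most specific is 201.239.0.0/18.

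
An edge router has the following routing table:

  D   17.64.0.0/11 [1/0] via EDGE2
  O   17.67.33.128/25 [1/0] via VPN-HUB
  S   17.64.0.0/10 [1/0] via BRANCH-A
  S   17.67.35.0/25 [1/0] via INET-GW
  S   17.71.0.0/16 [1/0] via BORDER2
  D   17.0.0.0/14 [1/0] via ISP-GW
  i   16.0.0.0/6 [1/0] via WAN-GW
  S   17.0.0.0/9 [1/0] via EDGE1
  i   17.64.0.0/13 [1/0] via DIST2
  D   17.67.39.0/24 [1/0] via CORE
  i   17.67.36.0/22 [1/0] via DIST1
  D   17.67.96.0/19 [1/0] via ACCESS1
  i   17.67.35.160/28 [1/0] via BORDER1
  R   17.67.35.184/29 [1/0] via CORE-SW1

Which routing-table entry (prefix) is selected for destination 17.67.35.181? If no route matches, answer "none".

Entries matching 17.67.35.181:
  16.0.0.0/6 (16.0.0.0 - 19.255.255.255)
  17.0.0.0/9 (17.0.0.0 - 17.127.255.255)
  17.64.0.0/10 (17.64.0.0 - 17.127.255.255)
  17.64.0.0/11 (17.64.0.0 - 17.95.255.255)
  17.64.0.0/13 (17.64.0.0 - 17.71.255.255)
Most specific is 17.64.0.0/13.

17.64.0.0/13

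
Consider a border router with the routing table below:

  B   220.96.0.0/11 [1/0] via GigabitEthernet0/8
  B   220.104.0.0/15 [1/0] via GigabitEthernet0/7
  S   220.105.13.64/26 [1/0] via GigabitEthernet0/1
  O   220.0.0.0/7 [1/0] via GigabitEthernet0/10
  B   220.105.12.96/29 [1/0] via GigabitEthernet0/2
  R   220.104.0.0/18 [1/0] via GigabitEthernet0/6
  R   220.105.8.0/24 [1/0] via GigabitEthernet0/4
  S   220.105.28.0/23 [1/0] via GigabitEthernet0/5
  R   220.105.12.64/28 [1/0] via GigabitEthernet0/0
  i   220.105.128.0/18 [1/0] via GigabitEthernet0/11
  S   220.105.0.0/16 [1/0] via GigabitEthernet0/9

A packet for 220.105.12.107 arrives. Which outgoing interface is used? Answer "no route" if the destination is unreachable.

Routes whose prefix contains 220.105.12.107:
  220.0.0.0/7 (220.0.0.0 - 221.255.255.255) -> GigabitEthernet0/10
  220.96.0.0/11 (220.96.0.0 - 220.127.255.255) -> GigabitEthernet0/8
  220.104.0.0/15 (220.104.0.0 - 220.105.255.255) -> GigabitEthernet0/7
  220.105.0.0/16 (220.105.0.0 - 220.105.255.255) -> GigabitEthernet0/9
More-specific entries that do NOT match:
  220.105.12.96/29 (220.105.12.96 - 220.105.12.103) does not contain 220.105.12.107
  220.105.12.64/28 (220.105.12.64 - 220.105.12.79) does not contain 220.105.12.107
  220.105.13.64/26 (220.105.13.64 - 220.105.13.127) does not contain 220.105.12.107
  220.105.8.0/24 (220.105.8.0 - 220.105.8.255) does not contain 220.105.12.107
  220.105.28.0/23 (220.105.28.0 - 220.105.29.255) does not contain 220.105.12.107
  220.104.0.0/18 (220.104.0.0 - 220.104.63.255) does not contain 220.105.12.107
  220.105.128.0/18 (220.105.128.0 - 220.105.191.255) does not contain 220.105.12.107
Longest matching prefix is /16 -> interface GigabitEthernet0/9.

GigabitEthernet0/9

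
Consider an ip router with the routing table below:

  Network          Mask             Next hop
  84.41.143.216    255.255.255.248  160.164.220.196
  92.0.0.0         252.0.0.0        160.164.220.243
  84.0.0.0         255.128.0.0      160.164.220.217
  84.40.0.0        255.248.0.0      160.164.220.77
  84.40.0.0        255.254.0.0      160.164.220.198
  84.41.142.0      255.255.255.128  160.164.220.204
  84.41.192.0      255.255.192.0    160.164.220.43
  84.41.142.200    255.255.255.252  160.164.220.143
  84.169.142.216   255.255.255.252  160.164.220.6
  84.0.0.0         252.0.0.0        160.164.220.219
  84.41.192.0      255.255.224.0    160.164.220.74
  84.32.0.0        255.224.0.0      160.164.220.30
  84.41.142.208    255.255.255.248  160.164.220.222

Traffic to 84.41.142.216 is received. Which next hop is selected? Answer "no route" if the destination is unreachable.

160.164.220.198

Routes whose prefix contains 84.41.142.216:
  84.0.0.0/6 (84.0.0.0 - 87.255.255.255) -> 160.164.220.219
  84.0.0.0/9 (84.0.0.0 - 84.127.255.255) -> 160.164.220.217
  84.32.0.0/11 (84.32.0.0 - 84.63.255.255) -> 160.164.220.30
  84.40.0.0/13 (84.40.0.0 - 84.47.255.255) -> 160.164.220.77
  84.40.0.0/15 (84.40.0.0 - 84.41.255.255) -> 160.164.220.198
More-specific entries that do NOT match:
  84.41.142.200/30 (84.41.142.200 - 84.41.142.203) does not contain 84.41.142.216
  84.169.142.216/30 (84.169.142.216 - 84.169.142.219) does not contain 84.41.142.216
  84.41.143.216/29 (84.41.143.216 - 84.41.143.223) does not contain 84.41.142.216
  84.41.142.208/29 (84.41.142.208 - 84.41.142.215) does not contain 84.41.142.216
  84.41.142.0/25 (84.41.142.0 - 84.41.142.127) does not contain 84.41.142.216
  84.41.192.0/19 (84.41.192.0 - 84.41.223.255) does not contain 84.41.142.216
  84.41.192.0/18 (84.41.192.0 - 84.41.255.255) does not contain 84.41.142.216
Longest matching prefix is /15 -> next hop 160.164.220.198.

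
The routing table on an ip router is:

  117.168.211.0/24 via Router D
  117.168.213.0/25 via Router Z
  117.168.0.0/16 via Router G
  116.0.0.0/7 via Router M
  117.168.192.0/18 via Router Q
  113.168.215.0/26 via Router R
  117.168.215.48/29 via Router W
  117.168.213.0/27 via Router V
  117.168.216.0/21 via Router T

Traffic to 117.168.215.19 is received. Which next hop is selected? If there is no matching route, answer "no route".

Routes whose prefix contains 117.168.215.19:
  116.0.0.0/7 (116.0.0.0 - 117.255.255.255) -> Router M
  117.168.0.0/16 (117.168.0.0 - 117.168.255.255) -> Router G
  117.168.192.0/18 (117.168.192.0 - 117.168.255.255) -> Router Q
More-specific entries that do NOT match:
  117.168.215.48/29 (117.168.215.48 - 117.168.215.55) does not contain 117.168.215.19
  117.168.213.0/27 (117.168.213.0 - 117.168.213.31) does not contain 117.168.215.19
  113.168.215.0/26 (113.168.215.0 - 113.168.215.63) does not contain 117.168.215.19
  117.168.213.0/25 (117.168.213.0 - 117.168.213.127) does not contain 117.168.215.19
  117.168.211.0/24 (117.168.211.0 - 117.168.211.255) does not contain 117.168.215.19
  117.168.216.0/21 (117.168.216.0 - 117.168.223.255) does not contain 117.168.215.19
Longest matching prefix is /18 -> next hop Router Q.

Router Q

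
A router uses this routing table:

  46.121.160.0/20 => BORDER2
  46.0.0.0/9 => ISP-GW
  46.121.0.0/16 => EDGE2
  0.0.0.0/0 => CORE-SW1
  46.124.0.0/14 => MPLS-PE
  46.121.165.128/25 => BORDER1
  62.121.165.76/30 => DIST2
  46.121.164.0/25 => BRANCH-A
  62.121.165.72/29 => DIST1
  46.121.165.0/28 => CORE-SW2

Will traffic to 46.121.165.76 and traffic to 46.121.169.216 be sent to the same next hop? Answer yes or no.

46.121.165.76: longest match 46.121.160.0/20 -> BORDER2
46.121.169.216: longest match 46.121.160.0/20 -> BORDER2

yes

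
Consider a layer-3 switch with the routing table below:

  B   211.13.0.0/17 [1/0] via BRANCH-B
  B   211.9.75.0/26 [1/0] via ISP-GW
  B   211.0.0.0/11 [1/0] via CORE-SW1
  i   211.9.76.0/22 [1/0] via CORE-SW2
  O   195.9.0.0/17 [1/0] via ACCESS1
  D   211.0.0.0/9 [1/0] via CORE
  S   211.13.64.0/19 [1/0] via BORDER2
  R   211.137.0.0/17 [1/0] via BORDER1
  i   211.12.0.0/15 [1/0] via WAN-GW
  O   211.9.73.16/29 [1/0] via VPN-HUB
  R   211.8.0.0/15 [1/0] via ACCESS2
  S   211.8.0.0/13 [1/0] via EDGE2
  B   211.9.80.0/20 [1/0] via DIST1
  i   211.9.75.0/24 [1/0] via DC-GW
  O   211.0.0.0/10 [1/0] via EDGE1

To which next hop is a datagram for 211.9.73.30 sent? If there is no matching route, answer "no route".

Routes whose prefix contains 211.9.73.30:
  211.0.0.0/9 (211.0.0.0 - 211.127.255.255) -> CORE
  211.0.0.0/10 (211.0.0.0 - 211.63.255.255) -> EDGE1
  211.0.0.0/11 (211.0.0.0 - 211.31.255.255) -> CORE-SW1
  211.8.0.0/13 (211.8.0.0 - 211.15.255.255) -> EDGE2
  211.8.0.0/15 (211.8.0.0 - 211.9.255.255) -> ACCESS2
More-specific entries that do NOT match:
  211.9.73.16/29 (211.9.73.16 - 211.9.73.23) does not contain 211.9.73.30
  211.9.75.0/26 (211.9.75.0 - 211.9.75.63) does not contain 211.9.73.30
  211.9.75.0/24 (211.9.75.0 - 211.9.75.255) does not contain 211.9.73.30
  211.9.76.0/22 (211.9.76.0 - 211.9.79.255) does not contain 211.9.73.30
  211.9.80.0/20 (211.9.80.0 - 211.9.95.255) does not contain 211.9.73.30
  211.13.64.0/19 (211.13.64.0 - 211.13.95.255) does not contain 211.9.73.30
  211.13.0.0/17 (211.13.0.0 - 211.13.127.255) does not contain 211.9.73.30
  195.9.0.0/17 (195.9.0.0 - 195.9.127.255) does not contain 211.9.73.30
  211.137.0.0/17 (211.137.0.0 - 211.137.127.255) does not contain 211.9.73.30
Longest matching prefix is /15 -> next hop ACCESS2.

ACCESS2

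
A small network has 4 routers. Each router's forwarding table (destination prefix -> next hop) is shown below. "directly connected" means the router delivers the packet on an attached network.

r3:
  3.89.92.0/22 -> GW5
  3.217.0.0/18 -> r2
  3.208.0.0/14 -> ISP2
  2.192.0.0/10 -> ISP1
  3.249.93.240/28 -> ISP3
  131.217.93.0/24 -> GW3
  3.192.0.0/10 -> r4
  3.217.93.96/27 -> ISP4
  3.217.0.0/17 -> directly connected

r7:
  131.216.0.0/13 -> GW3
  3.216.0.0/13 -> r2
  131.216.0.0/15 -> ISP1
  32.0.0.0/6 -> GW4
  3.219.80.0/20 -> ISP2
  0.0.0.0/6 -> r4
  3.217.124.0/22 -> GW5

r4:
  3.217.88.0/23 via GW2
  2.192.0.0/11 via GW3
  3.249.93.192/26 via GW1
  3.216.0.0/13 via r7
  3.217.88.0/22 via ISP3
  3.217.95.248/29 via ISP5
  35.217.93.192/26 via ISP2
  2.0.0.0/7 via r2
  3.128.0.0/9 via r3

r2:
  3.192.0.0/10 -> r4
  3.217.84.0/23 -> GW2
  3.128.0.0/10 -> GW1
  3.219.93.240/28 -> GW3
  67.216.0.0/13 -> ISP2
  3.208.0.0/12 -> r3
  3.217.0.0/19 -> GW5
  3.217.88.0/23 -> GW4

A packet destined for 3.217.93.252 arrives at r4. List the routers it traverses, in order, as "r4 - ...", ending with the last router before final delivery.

r4 - r7 - r2 - r3

At r4: longest match for 3.217.93.252 is 3.216.0.0/13 -> r7
At r7: longest match for 3.217.93.252 is 3.216.0.0/13 -> r2
At r2: longest match for 3.217.93.252 is 3.208.0.0/12 -> r3
At r3: longest match for 3.217.93.252 is 3.217.0.0/17 -> directly connected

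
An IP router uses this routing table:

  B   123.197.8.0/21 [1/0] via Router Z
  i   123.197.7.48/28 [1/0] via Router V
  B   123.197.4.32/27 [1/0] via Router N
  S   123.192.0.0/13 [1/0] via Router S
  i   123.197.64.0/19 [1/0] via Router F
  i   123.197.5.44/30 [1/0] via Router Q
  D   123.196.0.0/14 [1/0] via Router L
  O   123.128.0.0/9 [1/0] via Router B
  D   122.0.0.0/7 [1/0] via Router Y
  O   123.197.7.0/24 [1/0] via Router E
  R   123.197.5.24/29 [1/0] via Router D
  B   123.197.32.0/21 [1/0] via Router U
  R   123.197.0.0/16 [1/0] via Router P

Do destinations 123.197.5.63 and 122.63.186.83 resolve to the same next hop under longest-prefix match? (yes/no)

123.197.5.63: longest match 123.197.0.0/16 -> Router P
122.63.186.83: longest match 122.0.0.0/7 -> Router Y

no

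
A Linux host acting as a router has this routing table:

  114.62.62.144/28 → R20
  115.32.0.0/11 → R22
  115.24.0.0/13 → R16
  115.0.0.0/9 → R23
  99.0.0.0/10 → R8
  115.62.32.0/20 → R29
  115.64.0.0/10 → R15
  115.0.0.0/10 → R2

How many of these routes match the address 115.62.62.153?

3

Prefixes containing 115.62.62.153:
  115.0.0.0/9 (115.0.0.0 - 115.127.255.255)
  115.0.0.0/10 (115.0.0.0 - 115.63.255.255)
  115.32.0.0/11 (115.32.0.0 - 115.63.255.255)
Total matching entries: 3.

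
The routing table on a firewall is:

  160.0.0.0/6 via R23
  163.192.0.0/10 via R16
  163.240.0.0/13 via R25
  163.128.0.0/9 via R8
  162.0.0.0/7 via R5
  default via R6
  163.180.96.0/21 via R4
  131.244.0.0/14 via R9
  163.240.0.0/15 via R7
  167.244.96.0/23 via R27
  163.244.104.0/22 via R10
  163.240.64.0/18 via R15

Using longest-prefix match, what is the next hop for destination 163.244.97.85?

R25

Routes whose prefix contains 163.244.97.85:
  0.0.0.0/0 (default, matches everything) -> R6
  160.0.0.0/6 (160.0.0.0 - 163.255.255.255) -> R23
  162.0.0.0/7 (162.0.0.0 - 163.255.255.255) -> R5
  163.128.0.0/9 (163.128.0.0 - 163.255.255.255) -> R8
  163.192.0.0/10 (163.192.0.0 - 163.255.255.255) -> R16
  163.240.0.0/13 (163.240.0.0 - 163.247.255.255) -> R25
More-specific entries that do NOT match:
  167.244.96.0/23 (167.244.96.0 - 167.244.97.255) does not contain 163.244.97.85
  163.244.104.0/22 (163.244.104.0 - 163.244.107.255) does not contain 163.244.97.85
  163.180.96.0/21 (163.180.96.0 - 163.180.103.255) does not contain 163.244.97.85
  163.240.64.0/18 (163.240.64.0 - 163.240.127.255) does not contain 163.244.97.85
  163.240.0.0/15 (163.240.0.0 - 163.241.255.255) does not contain 163.244.97.85
  131.244.0.0/14 (131.244.0.0 - 131.247.255.255) does not contain 163.244.97.85
Longest matching prefix is /13 -> next hop R25.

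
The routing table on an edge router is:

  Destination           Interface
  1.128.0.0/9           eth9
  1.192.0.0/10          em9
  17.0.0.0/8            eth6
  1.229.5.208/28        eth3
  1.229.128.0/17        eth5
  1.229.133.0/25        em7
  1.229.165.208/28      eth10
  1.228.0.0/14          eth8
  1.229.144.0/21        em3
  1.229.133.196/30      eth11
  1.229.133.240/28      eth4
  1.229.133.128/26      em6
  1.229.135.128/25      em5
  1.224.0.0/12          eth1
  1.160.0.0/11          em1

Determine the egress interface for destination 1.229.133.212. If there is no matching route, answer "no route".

Routes whose prefix contains 1.229.133.212:
  1.128.0.0/9 (1.128.0.0 - 1.255.255.255) -> eth9
  1.192.0.0/10 (1.192.0.0 - 1.255.255.255) -> em9
  1.224.0.0/12 (1.224.0.0 - 1.239.255.255) -> eth1
  1.228.0.0/14 (1.228.0.0 - 1.231.255.255) -> eth8
  1.229.128.0/17 (1.229.128.0 - 1.229.255.255) -> eth5
More-specific entries that do NOT match:
  1.229.133.196/30 (1.229.133.196 - 1.229.133.199) does not contain 1.229.133.212
  1.229.5.208/28 (1.229.5.208 - 1.229.5.223) does not contain 1.229.133.212
  1.229.165.208/28 (1.229.165.208 - 1.229.165.223) does not contain 1.229.133.212
  1.229.133.240/28 (1.229.133.240 - 1.229.133.255) does not contain 1.229.133.212
  1.229.133.128/26 (1.229.133.128 - 1.229.133.191) does not contain 1.229.133.212
  1.229.133.0/25 (1.229.133.0 - 1.229.133.127) does not contain 1.229.133.212
  1.229.135.128/25 (1.229.135.128 - 1.229.135.255) does not contain 1.229.133.212
  1.229.144.0/21 (1.229.144.0 - 1.229.151.255) does not contain 1.229.133.212
Longest matching prefix is /17 -> interface eth5.

eth5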